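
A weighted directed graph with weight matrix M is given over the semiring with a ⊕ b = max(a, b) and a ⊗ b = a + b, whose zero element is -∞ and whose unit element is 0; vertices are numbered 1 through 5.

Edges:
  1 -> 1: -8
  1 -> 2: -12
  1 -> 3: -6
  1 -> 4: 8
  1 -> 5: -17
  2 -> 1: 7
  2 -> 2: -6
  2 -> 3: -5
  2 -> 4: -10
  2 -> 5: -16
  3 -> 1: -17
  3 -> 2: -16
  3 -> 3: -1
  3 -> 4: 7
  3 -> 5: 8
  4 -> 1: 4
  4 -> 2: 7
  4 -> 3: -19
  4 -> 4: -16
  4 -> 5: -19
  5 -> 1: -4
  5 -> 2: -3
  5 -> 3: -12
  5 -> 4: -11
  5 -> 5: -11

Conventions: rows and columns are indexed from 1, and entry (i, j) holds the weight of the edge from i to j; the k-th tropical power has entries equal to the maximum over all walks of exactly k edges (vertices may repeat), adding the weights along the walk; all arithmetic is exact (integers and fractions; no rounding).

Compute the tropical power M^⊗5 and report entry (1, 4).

M^⊗2:
  [12, 15, -7, 1, 2]
  [1, -3, 1, 15, 3]
  [11, 14, -2, 6, 7]
  [14, 1, 2, 12, -9]
  [4, -4, -8, 4, -4]
M^⊗3:
  [22, 9, 10, 20, 1]
  [19, 22, 0, 9, 9]
  [21, 13, 9, 19, 6]
  [16, 19, 8, 22, 10]
  [8, 11, -2, 12, 0]
M^⊗4:
  [24, 27, 16, 30, 18]
  [29, 16, 17, 27, 8]
  [23, 26, 15, 29, 17]
  [26, 29, 14, 24, 16]
  [18, 19, 6, 16, 6]
M^⊗5:
  [34, 37, 22, 32, 24]
  [31, 34, 23, 37, 25]
  [33, 36, 21, 31, 23]
  [36, 31, 24, 34, 22]
  [26, 23, 14, 26, 14]
Key observation: the optimum is the walk 1->4->1->4->1->4, with weight 8 + 4 + 8 + 4 + 8 = 32.
Optimal value attained by: walk 1->4->1->4->1->4.
Answer: (M^⊗5)[1][4] = 32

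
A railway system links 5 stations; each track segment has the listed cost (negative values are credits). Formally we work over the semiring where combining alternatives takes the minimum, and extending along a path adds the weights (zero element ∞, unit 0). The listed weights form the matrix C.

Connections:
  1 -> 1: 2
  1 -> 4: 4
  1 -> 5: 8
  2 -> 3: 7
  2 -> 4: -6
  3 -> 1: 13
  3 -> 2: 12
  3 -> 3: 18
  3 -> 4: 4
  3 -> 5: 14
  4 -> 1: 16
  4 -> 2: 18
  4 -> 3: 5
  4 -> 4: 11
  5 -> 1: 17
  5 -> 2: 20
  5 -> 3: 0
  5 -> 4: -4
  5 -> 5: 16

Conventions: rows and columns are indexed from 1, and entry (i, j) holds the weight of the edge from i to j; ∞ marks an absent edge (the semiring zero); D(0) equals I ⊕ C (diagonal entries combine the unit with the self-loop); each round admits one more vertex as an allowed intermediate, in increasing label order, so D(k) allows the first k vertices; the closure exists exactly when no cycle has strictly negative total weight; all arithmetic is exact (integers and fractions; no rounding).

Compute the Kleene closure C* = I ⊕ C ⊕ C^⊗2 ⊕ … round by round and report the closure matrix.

D(0):
  [0, ∞, ∞, 4, 8]
  [∞, 0, 7, -6, ∞]
  [13, 12, 0, 4, 14]
  [16, 18, 5, 0, ∞]
  [17, 20, 0, -4, 0]
D(1):
  [0, ∞, ∞, 4, 8]
  [∞, 0, 7, -6, ∞]
  [13, 12, 0, 4, 14]
  [16, 18, 5, 0, 24]
  [17, 20, 0, -4, 0]
D(2):
  [0, ∞, ∞, 4, 8]
  [∞, 0, 7, -6, ∞]
  [13, 12, 0, 4, 14]
  [16, 18, 5, 0, 24]
  [17, 20, 0, -4, 0]
D(3):
  [0, ∞, ∞, 4, 8]
  [20, 0, 7, -6, 21]
  [13, 12, 0, 4, 14]
  [16, 17, 5, 0, 19]
  [13, 12, 0, -4, 0]
D(4):
  [0, 21, 9, 4, 8]
  [10, 0, -1, -6, 13]
  [13, 12, 0, 4, 14]
  [16, 17, 5, 0, 19]
  [12, 12, 0, -4, 0]
D(5):
  [0, 20, 8, 4, 8]
  [10, 0, -1, -6, 13]
  [13, 12, 0, 4, 14]
  [16, 17, 5, 0, 19]
  [12, 12, 0, -4, 0]
Answer: C* = [[0, 20, 8, 4, 8], [10, 0, -1, -6, 13], [13, 12, 0, 4, 14], [16, 17, 5, 0, 19], [12, 12, 0, -4, 0]]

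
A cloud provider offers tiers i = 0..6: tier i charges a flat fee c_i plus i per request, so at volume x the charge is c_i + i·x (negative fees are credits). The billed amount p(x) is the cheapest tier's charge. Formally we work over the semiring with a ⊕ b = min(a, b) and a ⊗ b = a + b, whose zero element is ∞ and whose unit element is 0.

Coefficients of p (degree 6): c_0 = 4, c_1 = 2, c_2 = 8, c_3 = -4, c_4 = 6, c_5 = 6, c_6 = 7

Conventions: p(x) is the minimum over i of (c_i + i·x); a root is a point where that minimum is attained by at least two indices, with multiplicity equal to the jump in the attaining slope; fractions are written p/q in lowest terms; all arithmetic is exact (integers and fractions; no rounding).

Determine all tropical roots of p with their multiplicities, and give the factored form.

hull edge (i=0, c=4) to (i=3, c=-4): slope -8/3, span 3
hull edge (i=3, c=-4) to (i=6, c=7): slope 11/3, span 3
Factored form: p(x) = 7 ⊗ (x ⊕ (-11/3)) ⊗ (x ⊕ (-11/3)) ⊗ (x ⊕ (-11/3)) ⊗ (x ⊕ 8/3) ⊗ (x ⊕ 8/3) ⊗ (x ⊕ 8/3)
Answer: roots = -11/3 (mult 3), 8/3 (mult 3)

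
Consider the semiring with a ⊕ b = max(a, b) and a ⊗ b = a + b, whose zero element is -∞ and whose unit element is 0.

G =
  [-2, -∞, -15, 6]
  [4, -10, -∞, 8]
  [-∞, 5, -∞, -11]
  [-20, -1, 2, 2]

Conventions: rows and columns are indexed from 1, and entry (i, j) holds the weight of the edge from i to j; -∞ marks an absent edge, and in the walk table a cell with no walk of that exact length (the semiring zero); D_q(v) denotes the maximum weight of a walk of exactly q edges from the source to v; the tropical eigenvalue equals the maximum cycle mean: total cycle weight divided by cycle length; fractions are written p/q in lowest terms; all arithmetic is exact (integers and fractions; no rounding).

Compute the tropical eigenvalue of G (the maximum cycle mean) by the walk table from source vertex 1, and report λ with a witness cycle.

q=0: [0, -∞, -∞, -∞]
q=1: [-2, -∞, -15, 6]
q=2: [-4, 5, 8, 8]
q=3: [9, 13, 10, 13]
q=4: [17, 15, 15, 21]
Optimal cycle mean attained by: cycle 2->4->3->2, total 8 + 2 + 5, length 3.
Answer: λ = 5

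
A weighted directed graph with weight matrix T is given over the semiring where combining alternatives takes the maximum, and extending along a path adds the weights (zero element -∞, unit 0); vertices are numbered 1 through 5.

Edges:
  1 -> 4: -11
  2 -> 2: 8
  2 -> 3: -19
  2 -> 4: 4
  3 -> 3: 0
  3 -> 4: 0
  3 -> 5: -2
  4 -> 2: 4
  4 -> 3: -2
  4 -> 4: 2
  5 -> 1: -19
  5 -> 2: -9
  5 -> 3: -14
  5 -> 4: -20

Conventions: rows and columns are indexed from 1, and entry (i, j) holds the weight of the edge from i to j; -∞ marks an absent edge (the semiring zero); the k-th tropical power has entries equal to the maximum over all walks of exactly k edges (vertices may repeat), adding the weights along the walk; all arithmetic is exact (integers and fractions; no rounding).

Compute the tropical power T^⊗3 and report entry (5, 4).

T^⊗2:
  [-∞, -7, -13, -9, -∞]
  [-∞, 16, 2, 12, -21]
  [-21, 4, 0, 2, -2]
  [-∞, 12, 0, 8, -4]
  [-∞, -1, -14, -5, -16]
T^⊗3:
  [-∞, 1, -11, -3, -15]
  [-40, 24, 10, 20, 0]
  [-21, 12, 0, 8, -2]
  [-23, 20, 6, 16, -2]
  [-35, 7, -7, 3, -16]
Key observation: the optimum is the walk 5->2->2->4, with weight (-9) + 8 + 4 = 3.
Optimal value attained by: walk 5->2->2->4.
Answer: (T^⊗3)[5][4] = 3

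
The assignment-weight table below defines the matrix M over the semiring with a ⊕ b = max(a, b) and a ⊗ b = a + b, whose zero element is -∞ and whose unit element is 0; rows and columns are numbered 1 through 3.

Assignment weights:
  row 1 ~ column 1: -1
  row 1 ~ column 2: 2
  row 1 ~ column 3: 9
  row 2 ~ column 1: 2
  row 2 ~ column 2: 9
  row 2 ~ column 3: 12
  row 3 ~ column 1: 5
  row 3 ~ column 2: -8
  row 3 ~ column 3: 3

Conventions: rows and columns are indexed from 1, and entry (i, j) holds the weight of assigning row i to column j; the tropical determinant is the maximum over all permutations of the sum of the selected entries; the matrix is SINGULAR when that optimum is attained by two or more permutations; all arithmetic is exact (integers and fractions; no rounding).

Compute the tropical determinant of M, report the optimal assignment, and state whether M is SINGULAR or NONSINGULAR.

σ = (1, 2, 3): (-1) + 9 + 3 = 11
σ = (1, 3, 2): (-1) + 12 + (-8) = 3
σ = (2, 1, 3): 2 + 2 + 3 = 7
σ = (2, 3, 1): 2 + 12 + 5 = 19
σ = (3, 1, 2): 9 + 2 + (-8) = 3
σ = (3, 2, 1): 9 + 9 + 5 = 23
Optimal value attained by: σ = (3, 2, 1).
Answer: det⊕(M) = 23; verdict: NONSINGULAR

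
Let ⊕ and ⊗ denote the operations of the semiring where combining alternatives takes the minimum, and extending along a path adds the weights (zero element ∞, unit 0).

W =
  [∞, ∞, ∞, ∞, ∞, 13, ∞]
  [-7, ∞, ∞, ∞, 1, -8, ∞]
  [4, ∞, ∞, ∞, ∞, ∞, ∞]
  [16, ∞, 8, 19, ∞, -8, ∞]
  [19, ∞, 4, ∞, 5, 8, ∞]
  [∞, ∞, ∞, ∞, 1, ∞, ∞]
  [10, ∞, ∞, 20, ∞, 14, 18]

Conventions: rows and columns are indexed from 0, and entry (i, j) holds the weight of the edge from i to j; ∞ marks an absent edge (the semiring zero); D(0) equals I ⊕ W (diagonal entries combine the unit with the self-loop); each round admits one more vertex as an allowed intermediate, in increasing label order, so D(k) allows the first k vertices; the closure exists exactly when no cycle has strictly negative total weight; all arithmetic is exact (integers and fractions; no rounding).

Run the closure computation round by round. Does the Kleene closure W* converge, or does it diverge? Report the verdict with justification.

D(0):
  [0, ∞, ∞, ∞, ∞, 13, ∞]
  [-7, 0, ∞, ∞, 1, -8, ∞]
  [4, ∞, 0, ∞, ∞, ∞, ∞]
  [16, ∞, 8, 0, ∞, -8, ∞]
  [19, ∞, 4, ∞, 0, 8, ∞]
  [∞, ∞, ∞, ∞, 1, 0, ∞]
  [10, ∞, ∞, 20, ∞, 14, 0]
D(1):
  [0, ∞, ∞, ∞, ∞, 13, ∞]
  [-7, 0, ∞, ∞, 1, -8, ∞]
  [4, ∞, 0, ∞, ∞, 17, ∞]
  [16, ∞, 8, 0, ∞, -8, ∞]
  [19, ∞, 4, ∞, 0, 8, ∞]
  [∞, ∞, ∞, ∞, 1, 0, ∞]
  [10, ∞, ∞, 20, ∞, 14, 0]
D(2):
  [0, ∞, ∞, ∞, ∞, 13, ∞]
  [-7, 0, ∞, ∞, 1, -8, ∞]
  [4, ∞, 0, ∞, ∞, 17, ∞]
  [16, ∞, 8, 0, ∞, -8, ∞]
  [19, ∞, 4, ∞, 0, 8, ∞]
  [∞, ∞, ∞, ∞, 1, 0, ∞]
  [10, ∞, ∞, 20, ∞, 14, 0]
D(3):
  [0, ∞, ∞, ∞, ∞, 13, ∞]
  [-7, 0, ∞, ∞, 1, -8, ∞]
  [4, ∞, 0, ∞, ∞, 17, ∞]
  [12, ∞, 8, 0, ∞, -8, ∞]
  [8, ∞, 4, ∞, 0, 8, ∞]
  [∞, ∞, ∞, ∞, 1, 0, ∞]
  [10, ∞, ∞, 20, ∞, 14, 0]
D(4):
  [0, ∞, ∞, ∞, ∞, 13, ∞]
  [-7, 0, ∞, ∞, 1, -8, ∞]
  [4, ∞, 0, ∞, ∞, 17, ∞]
  [12, ∞, 8, 0, ∞, -8, ∞]
  [8, ∞, 4, ∞, 0, 8, ∞]
  [∞, ∞, ∞, ∞, 1, 0, ∞]
  [10, ∞, 28, 20, ∞, 12, 0]
D(5):
  [0, ∞, ∞, ∞, ∞, 13, ∞]
  [-7, 0, 5, ∞, 1, -8, ∞]
  [4, ∞, 0, ∞, ∞, 17, ∞]
  [12, ∞, 8, 0, ∞, -8, ∞]
  [8, ∞, 4, ∞, 0, 8, ∞]
  [9, ∞, 5, ∞, 1, 0, ∞]
  [10, ∞, 28, 20, ∞, 12, 0]
D(6):
  [0, ∞, 18, ∞, 14, 13, ∞]
  [-7, 0, -3, ∞, -7, -8, ∞]
  [4, ∞, 0, ∞, 18, 17, ∞]
  [1, ∞, -3, 0, -7, -8, ∞]
  [8, ∞, 4, ∞, 0, 8, ∞]
  [9, ∞, 5, ∞, 1, 0, ∞]
  [10, ∞, 17, 20, 13, 12, 0]
D(7):
  [0, ∞, 18, ∞, 14, 13, ∞]
  [-7, 0, -3, ∞, -7, -8, ∞]
  [4, ∞, 0, ∞, 18, 17, ∞]
  [1, ∞, -3, 0, -7, -8, ∞]
  [8, ∞, 4, ∞, 0, 8, ∞]
  [9, ∞, 5, ∞, 1, 0, ∞]
  [10, ∞, 17, 20, 13, 12, 0]
Key observation: every diagonal entry stays at the unit through all rounds, so no improving cycle exists.
Answer: CONVERGES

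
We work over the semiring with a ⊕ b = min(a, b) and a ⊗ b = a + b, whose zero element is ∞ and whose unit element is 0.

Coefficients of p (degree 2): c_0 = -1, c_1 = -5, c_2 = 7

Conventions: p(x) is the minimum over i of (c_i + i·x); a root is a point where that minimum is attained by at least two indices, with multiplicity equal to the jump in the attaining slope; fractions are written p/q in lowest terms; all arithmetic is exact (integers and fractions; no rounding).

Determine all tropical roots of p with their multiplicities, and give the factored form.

hull edge (i=0, c=-1) to (i=1, c=-5): slope -4, span 1
hull edge (i=1, c=-5) to (i=2, c=7): slope 12, span 1
Factored form: p(x) = 7 ⊗ (x ⊕ (-12)) ⊗ (x ⊕ 4)
Answer: roots = -12 (mult 1), 4 (mult 1)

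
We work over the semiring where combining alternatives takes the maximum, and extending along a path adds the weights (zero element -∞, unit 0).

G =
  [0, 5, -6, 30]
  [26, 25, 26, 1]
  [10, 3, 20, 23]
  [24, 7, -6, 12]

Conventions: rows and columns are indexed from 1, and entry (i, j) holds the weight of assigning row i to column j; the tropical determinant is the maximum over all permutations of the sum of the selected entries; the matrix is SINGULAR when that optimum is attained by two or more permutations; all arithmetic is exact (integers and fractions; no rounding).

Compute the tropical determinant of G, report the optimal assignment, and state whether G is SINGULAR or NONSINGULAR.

σ = (1, 2, 3, 4): 0 + 25 + 20 + 12 = 57
σ = (1, 2, 4, 3): 0 + 25 + 23 + (-6) = 42
σ = (1, 3, 2, 4): 0 + 26 + 3 + 12 = 41
σ = (1, 3, 4, 2): 0 + 26 + 23 + 7 = 56
σ = (1, 4, 2, 3): 0 + 1 + 3 + (-6) = -2
σ = (1, 4, 3, 2): 0 + 1 + 20 + 7 = 28
σ = (2, 1, 3, 4): 5 + 26 + 20 + 12 = 63
σ = (2, 1, 4, 3): 5 + 26 + 23 + (-6) = 48
σ = (2, 3, 1, 4): 5 + 26 + 10 + 12 = 53
σ = (2, 3, 4, 1): 5 + 26 + 23 + 24 = 78
σ = (2, 4, 1, 3): 5 + 1 + 10 + (-6) = 10
σ = (2, 4, 3, 1): 5 + 1 + 20 + 24 = 50
σ = (3, 1, 2, 4): (-6) + 26 + 3 + 12 = 35
σ = (3, 1, 4, 2): (-6) + 26 + 23 + 7 = 50
σ = (3, 2, 1, 4): (-6) + 25 + 10 + 12 = 41
σ = (3, 2, 4, 1): (-6) + 25 + 23 + 24 = 66
σ = (3, 4, 1, 2): (-6) + 1 + 10 + 7 = 12
σ = (3, 4, 2, 1): (-6) + 1 + 3 + 24 = 22
σ = (4, 1, 2, 3): 30 + 26 + 3 + (-6) = 53
σ = (4, 1, 3, 2): 30 + 26 + 20 + 7 = 83
σ = (4, 2, 1, 3): 30 + 25 + 10 + (-6) = 59
σ = (4, 2, 3, 1): 30 + 25 + 20 + 24 = 99
σ = (4, 3, 1, 2): 30 + 26 + 10 + 7 = 73
σ = (4, 3, 2, 1): 30 + 26 + 3 + 24 = 83
Optimal value attained by: σ = (4, 2, 3, 1).
Answer: det⊕(G) = 99; verdict: NONSINGULAR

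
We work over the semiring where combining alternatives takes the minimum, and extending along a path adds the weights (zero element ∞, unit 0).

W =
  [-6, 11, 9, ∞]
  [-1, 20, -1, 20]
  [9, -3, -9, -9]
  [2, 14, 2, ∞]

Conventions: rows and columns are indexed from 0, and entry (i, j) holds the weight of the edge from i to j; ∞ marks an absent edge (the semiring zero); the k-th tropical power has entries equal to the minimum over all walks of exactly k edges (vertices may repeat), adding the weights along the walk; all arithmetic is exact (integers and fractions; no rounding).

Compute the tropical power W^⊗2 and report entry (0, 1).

W^⊗2:
  [-12, 5, 0, 0]
  [-7, -4, -10, -10]
  [-7, -12, -18, -18]
  [-4, -1, -7, -7]
Key observation: the optimum is the walk 0->0->1, with weight (-6) + 11 = 5.
Optimal value attained by: walk 0->0->1.
Answer: (W^⊗2)[0][1] = 5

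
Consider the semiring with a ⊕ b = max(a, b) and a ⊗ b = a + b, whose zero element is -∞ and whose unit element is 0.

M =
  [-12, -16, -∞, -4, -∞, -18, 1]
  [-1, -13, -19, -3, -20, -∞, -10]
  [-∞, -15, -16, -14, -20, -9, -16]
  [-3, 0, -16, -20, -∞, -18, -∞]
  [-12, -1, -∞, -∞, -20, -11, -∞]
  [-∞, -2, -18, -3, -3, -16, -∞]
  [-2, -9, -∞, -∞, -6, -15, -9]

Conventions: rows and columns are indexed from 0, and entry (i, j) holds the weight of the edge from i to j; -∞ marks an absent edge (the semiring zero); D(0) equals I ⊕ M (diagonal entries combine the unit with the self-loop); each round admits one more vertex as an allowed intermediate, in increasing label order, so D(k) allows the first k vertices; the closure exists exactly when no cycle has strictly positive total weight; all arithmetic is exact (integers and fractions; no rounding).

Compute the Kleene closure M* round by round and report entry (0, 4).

D(0):
  [0, -16, -∞, -4, -∞, -18, 1]
  [-1, 0, -19, -3, -20, -∞, -10]
  [-∞, -15, 0, -14, -20, -9, -16]
  [-3, 0, -16, 0, -∞, -18, -∞]
  [-12, -1, -∞, -∞, 0, -11, -∞]
  [-∞, -2, -18, -3, -3, 0, -∞]
  [-2, -9, -∞, -∞, -6, -15, 0]
D(1):
  [0, -16, -∞, -4, -∞, -18, 1]
  [-1, 0, -19, -3, -20, -19, 0]
  [-∞, -15, 0, -14, -20, -9, -16]
  [-3, 0, -16, 0, -∞, -18, -2]
  [-12, -1, -∞, -16, 0, -11, -11]
  [-∞, -2, -18, -3, -3, 0, -∞]
  [-2, -9, -∞, -6, -6, -15, 0]
D(2):
  [0, -16, -35, -4, -36, -18, 1]
  [-1, 0, -19, -3, -20, -19, 0]
  [-16, -15, 0, -14, -20, -9, -15]
  [-1, 0, -16, 0, -20, -18, 0]
  [-2, -1, -20, -4, 0, -11, -1]
  [-3, -2, -18, -3, -3, 0, -2]
  [-2, -9, -28, -6, -6, -15, 0]
D(3):
  [0, -16, -35, -4, -36, -18, 1]
  [-1, 0, -19, -3, -20, -19, 0]
  [-16, -15, 0, -14, -20, -9, -15]
  [-1, 0, -16, 0, -20, -18, 0]
  [-2, -1, -20, -4, 0, -11, -1]
  [-3, -2, -18, -3, -3, 0, -2]
  [-2, -9, -28, -6, -6, -15, 0]
D(4):
  [0, -4, -20, -4, -24, -18, 1]
  [-1, 0, -19, -3, -20, -19, 0]
  [-15, -14, 0, -14, -20, -9, -14]
  [-1, 0, -16, 0, -20, -18, 0]
  [-2, -1, -20, -4, 0, -11, -1]
  [-3, -2, -18, -3, -3, 0, -2]
  [-2, -6, -22, -6, -6, -15, 0]
D(5):
  [0, -4, -20, -4, -24, -18, 1]
  [-1, 0, -19, -3, -20, -19, 0]
  [-15, -14, 0, -14, -20, -9, -14]
  [-1, 0, -16, 0, -20, -18, 0]
  [-2, -1, -20, -4, 0, -11, -1]
  [-3, -2, -18, -3, -3, 0, -2]
  [-2, -6, -22, -6, -6, -15, 0]
D(6):
  [0, -4, -20, -4, -21, -18, 1]
  [-1, 0, -19, -3, -20, -19, 0]
  [-12, -11, 0, -12, -12, -9, -11]
  [-1, 0, -16, 0, -20, -18, 0]
  [-2, -1, -20, -4, 0, -11, -1]
  [-3, -2, -18, -3, -3, 0, -2]
  [-2, -6, -22, -6, -6, -15, 0]
D(7):
  [0, -4, -20, -4, -5, -14, 1]
  [-1, 0, -19, -3, -6, -15, 0]
  [-12, -11, 0, -12, -12, -9, -11]
  [-1, 0, -16, 0, -6, -15, 0]
  [-2, -1, -20, -4, 0, -11, -1]
  [-3, -2, -18, -3, -3, 0, -2]
  [-2, -6, -22, -6, -6, -15, 0]
Answer: M*[0][4] = -5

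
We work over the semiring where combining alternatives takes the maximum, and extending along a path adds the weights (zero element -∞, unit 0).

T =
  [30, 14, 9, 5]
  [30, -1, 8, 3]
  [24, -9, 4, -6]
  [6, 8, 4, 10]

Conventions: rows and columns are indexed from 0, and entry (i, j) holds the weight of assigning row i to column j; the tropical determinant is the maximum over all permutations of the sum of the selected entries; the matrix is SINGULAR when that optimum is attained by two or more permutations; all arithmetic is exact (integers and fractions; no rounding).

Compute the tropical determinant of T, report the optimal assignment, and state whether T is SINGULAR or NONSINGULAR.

σ = (0, 1, 2, 3): 30 + (-1) + 4 + 10 = 43
σ = (0, 1, 3, 2): 30 + (-1) + (-6) + 4 = 27
σ = (0, 2, 1, 3): 30 + 8 + (-9) + 10 = 39
σ = (0, 2, 3, 1): 30 + 8 + (-6) + 8 = 40
σ = (0, 3, 1, 2): 30 + 3 + (-9) + 4 = 28
σ = (0, 3, 2, 1): 30 + 3 + 4 + 8 = 45
σ = (1, 0, 2, 3): 14 + 30 + 4 + 10 = 58
σ = (1, 0, 3, 2): 14 + 30 + (-6) + 4 = 42
σ = (1, 2, 0, 3): 14 + 8 + 24 + 10 = 56
σ = (1, 2, 3, 0): 14 + 8 + (-6) + 6 = 22
σ = (1, 3, 0, 2): 14 + 3 + 24 + 4 = 45
σ = (1, 3, 2, 0): 14 + 3 + 4 + 6 = 27
σ = (2, 0, 1, 3): 9 + 30 + (-9) + 10 = 40
σ = (2, 0, 3, 1): 9 + 30 + (-6) + 8 = 41
σ = (2, 1, 0, 3): 9 + (-1) + 24 + 10 = 42
σ = (2, 1, 3, 0): 9 + (-1) + (-6) + 6 = 8
σ = (2, 3, 0, 1): 9 + 3 + 24 + 8 = 44
σ = (2, 3, 1, 0): 9 + 3 + (-9) + 6 = 9
σ = (3, 0, 1, 2): 5 + 30 + (-9) + 4 = 30
σ = (3, 0, 2, 1): 5 + 30 + 4 + 8 = 47
σ = (3, 1, 0, 2): 5 + (-1) + 24 + 4 = 32
σ = (3, 1, 2, 0): 5 + (-1) + 4 + 6 = 14
σ = (3, 2, 0, 1): 5 + 8 + 24 + 8 = 45
σ = (3, 2, 1, 0): 5 + 8 + (-9) + 6 = 10
Optimal value attained by: σ = (1, 0, 2, 3).
Answer: det⊕(T) = 58; verdict: NONSINGULAR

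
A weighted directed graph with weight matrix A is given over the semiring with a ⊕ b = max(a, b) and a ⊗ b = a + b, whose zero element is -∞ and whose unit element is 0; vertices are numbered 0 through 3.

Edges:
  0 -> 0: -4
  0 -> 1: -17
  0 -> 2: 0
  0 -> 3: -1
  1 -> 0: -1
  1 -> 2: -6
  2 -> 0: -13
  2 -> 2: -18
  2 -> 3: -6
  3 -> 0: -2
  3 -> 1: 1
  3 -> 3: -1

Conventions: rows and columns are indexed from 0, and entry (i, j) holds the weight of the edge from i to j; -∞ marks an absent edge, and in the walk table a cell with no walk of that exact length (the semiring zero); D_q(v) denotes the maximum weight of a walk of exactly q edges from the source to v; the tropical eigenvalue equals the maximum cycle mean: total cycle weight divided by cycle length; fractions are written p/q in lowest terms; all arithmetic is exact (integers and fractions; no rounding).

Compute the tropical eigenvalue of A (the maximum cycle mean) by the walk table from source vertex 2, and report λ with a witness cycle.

q=0: [-∞, -∞, 0, -∞]
q=1: [-13, -∞, -18, -6]
q=2: [-8, -5, -13, -7]
q=3: [-6, -6, -8, -8]
q=4: [-7, -7, -6, -7]
Optimal cycle mean attained by: cycle 0->3->1->0, total (-1) + 1 + (-1), length 3.
Answer: λ = -1/3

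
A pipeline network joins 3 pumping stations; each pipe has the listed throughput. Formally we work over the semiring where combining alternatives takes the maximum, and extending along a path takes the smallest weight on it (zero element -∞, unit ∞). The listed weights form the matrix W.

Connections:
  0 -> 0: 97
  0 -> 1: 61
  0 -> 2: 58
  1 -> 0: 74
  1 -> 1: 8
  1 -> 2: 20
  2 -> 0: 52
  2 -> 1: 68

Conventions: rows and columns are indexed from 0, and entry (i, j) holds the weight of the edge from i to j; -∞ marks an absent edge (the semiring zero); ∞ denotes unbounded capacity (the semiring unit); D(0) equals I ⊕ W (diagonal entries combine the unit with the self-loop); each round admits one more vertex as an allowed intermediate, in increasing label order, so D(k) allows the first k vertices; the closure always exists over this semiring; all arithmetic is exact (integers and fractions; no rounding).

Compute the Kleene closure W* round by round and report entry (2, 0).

D(0):
  [∞, 61, 58]
  [74, ∞, 20]
  [52, 68, ∞]
D(1):
  [∞, 61, 58]
  [74, ∞, 58]
  [52, 68, ∞]
D(2):
  [∞, 61, 58]
  [74, ∞, 58]
  [68, 68, ∞]
D(3):
  [∞, 61, 58]
  [74, ∞, 58]
  [68, 68, ∞]
Answer: W*[2][0] = 68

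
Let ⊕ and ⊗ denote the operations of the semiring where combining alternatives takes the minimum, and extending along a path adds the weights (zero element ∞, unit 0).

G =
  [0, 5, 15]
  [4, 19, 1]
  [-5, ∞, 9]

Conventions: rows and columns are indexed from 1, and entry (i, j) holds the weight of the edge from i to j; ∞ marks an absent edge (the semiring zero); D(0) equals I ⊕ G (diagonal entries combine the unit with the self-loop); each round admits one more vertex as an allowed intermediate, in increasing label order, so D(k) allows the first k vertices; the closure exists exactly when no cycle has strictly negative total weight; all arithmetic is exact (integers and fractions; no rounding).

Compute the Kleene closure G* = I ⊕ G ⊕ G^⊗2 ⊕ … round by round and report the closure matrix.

D(0):
  [0, 5, 15]
  [4, 0, 1]
  [-5, ∞, 0]
D(1):
  [0, 5, 15]
  [4, 0, 1]
  [-5, 0, 0]
D(2):
  [0, 5, 6]
  [4, 0, 1]
  [-5, 0, 0]
D(3):
  [0, 5, 6]
  [-4, 0, 1]
  [-5, 0, 0]
Answer: G* = [[0, 5, 6], [-4, 0, 1], [-5, 0, 0]]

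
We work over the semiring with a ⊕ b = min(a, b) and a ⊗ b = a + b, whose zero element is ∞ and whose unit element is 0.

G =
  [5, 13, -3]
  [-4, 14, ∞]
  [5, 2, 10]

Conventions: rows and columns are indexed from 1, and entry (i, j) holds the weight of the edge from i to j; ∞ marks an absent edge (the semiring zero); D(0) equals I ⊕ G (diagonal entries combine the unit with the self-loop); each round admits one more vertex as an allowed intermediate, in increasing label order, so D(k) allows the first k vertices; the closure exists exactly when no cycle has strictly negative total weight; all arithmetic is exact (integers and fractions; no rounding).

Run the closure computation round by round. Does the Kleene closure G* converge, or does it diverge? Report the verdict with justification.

D(0):
  [0, 13, -3]
  [-4, 0, ∞]
  [5, 2, 0]
D(1):
  [0, 13, -3]
  [-4, 0, -7]
  [5, 2, 0]
Detection: at round 2, diagonal entry (3, 3) turns strictly negative.
Key observation: the cycle 3->2->1->3 has total weight 2 + (-4) + (-3), which is strictly negative.
Answer: DIVERGES — negative cycle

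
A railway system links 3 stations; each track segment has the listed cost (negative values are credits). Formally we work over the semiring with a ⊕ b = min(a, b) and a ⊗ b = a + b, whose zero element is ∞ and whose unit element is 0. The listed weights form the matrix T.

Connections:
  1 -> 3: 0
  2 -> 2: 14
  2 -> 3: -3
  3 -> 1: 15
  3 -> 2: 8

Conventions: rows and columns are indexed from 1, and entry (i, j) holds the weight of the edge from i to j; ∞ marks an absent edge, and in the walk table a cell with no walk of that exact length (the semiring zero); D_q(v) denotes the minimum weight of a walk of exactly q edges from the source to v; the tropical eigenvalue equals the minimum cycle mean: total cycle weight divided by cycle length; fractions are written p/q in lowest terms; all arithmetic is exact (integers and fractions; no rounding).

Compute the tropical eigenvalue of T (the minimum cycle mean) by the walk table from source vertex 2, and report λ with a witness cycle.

q=0: [∞, 0, ∞]
q=1: [∞, 14, -3]
q=2: [12, 5, 11]
q=3: [26, 19, 2]
Optimal cycle mean attained by: cycle 2->3->2, total (-3) + 8, length 2.
Answer: λ = 5/2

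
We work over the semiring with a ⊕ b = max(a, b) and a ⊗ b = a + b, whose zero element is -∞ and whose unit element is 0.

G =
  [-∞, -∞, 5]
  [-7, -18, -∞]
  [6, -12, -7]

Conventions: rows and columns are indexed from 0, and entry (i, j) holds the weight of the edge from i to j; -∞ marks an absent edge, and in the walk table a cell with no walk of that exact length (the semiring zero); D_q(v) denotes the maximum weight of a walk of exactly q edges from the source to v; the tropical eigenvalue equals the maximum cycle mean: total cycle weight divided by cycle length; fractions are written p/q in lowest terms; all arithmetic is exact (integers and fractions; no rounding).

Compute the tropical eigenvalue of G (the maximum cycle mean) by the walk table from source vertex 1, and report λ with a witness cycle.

q=0: [-∞, 0, -∞]
q=1: [-7, -18, -∞]
q=2: [-25, -36, -2]
q=3: [4, -14, -9]
Optimal cycle mean attained by: cycle 0->2->0, total 5 + 6, length 2.
Answer: λ = 11/2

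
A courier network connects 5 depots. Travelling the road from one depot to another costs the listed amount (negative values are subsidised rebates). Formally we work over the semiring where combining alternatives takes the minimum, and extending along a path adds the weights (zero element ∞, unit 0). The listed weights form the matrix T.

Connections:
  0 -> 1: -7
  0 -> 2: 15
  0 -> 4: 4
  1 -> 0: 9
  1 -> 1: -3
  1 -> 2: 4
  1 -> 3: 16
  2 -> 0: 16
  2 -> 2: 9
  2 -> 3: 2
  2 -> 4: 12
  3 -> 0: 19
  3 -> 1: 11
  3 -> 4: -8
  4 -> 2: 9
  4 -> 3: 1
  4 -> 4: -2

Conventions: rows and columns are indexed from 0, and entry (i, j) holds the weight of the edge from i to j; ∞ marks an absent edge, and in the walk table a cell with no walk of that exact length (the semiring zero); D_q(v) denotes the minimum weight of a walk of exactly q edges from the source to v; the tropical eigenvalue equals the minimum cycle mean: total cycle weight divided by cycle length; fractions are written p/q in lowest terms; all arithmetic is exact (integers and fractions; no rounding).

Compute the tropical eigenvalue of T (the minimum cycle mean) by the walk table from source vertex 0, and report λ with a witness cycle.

q=0: [0, ∞, ∞, ∞, ∞]
q=1: [∞, -7, 15, ∞, 4]
q=2: [2, -10, -3, 5, 2]
q=3: [-1, -13, -6, -1, -3]
q=4: [-4, -16, -9, -4, -9]
q=5: [-7, -19, -12, -8, -12]
Optimal cycle mean attained by: cycle 3->4->3, total (-8) + 1, length 2.
Answer: λ = -7/2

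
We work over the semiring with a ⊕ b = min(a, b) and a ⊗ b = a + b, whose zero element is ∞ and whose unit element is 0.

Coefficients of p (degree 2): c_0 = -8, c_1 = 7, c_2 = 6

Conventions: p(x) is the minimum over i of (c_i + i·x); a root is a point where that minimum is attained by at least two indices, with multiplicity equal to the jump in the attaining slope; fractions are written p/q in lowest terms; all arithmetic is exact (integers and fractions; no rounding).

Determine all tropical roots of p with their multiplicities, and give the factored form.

hull edge (i=0, c=-8) to (i=2, c=6): slope 7, span 2
Factored form: p(x) = 6 ⊗ (x ⊕ (-7)) ⊗ (x ⊕ (-7))
Answer: roots = -7 (mult 2)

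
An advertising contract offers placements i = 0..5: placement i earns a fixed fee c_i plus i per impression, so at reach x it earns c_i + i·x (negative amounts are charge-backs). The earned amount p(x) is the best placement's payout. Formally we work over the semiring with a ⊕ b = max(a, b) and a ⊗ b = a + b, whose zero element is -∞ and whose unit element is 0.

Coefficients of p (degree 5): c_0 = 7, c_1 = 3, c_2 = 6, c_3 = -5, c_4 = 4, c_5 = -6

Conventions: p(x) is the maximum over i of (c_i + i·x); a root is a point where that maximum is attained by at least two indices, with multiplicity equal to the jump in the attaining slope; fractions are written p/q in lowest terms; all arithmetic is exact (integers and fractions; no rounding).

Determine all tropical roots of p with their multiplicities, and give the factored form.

hull edge (i=0, c=7) to (i=2, c=6): slope -1/2, span 2
hull edge (i=2, c=6) to (i=4, c=4): slope -1, span 2
hull edge (i=4, c=4) to (i=5, c=-6): slope -10, span 1
Factored form: p(x) = -6 ⊗ (x ⊕ 1/2) ⊗ (x ⊕ 1/2) ⊗ (x ⊕ 1) ⊗ (x ⊕ 1) ⊗ (x ⊕ 10)
Answer: roots = 1/2 (mult 2), 1 (mult 2), 10 (mult 1)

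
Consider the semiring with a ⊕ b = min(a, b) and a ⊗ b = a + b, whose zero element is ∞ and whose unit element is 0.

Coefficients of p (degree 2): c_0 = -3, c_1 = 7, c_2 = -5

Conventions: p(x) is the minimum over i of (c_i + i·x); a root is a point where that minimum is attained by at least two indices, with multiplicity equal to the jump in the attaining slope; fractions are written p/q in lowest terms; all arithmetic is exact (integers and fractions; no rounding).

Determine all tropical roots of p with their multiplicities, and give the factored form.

hull edge (i=0, c=-3) to (i=2, c=-5): slope -1, span 2
Factored form: p(x) = -5 ⊗ (x ⊕ 1) ⊗ (x ⊕ 1)
Answer: roots = 1 (mult 2)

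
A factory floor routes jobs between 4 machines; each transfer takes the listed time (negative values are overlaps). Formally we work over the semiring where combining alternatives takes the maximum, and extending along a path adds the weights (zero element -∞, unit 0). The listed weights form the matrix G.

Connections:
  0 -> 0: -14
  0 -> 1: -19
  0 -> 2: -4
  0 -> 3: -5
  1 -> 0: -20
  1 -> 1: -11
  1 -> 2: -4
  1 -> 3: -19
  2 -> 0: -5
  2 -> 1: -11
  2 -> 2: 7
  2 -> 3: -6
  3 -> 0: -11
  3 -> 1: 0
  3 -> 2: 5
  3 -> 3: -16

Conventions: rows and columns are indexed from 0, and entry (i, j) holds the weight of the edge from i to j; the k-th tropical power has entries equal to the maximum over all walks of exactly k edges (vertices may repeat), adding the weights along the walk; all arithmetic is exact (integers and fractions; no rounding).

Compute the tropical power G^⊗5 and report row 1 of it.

G^⊗2:
  [-9, -5, 3, -10]
  [-9, -15, 3, -10]
  [2, -4, 14, 1]
  [0, -6, 12, -1]
G^⊗3:
  [-2, -8, 10, -3]
  [-2, -8, 10, -3]
  [9, 3, 21, 8]
  [7, 1, 19, 6]
G^⊗4:
  [5, -1, 17, 4]
  [5, -1, 17, 4]
  [16, 10, 28, 15]
  [14, 8, 26, 13]
G^⊗5:
  [12, 6, 24, 11]
  [12, 6, 24, 11]
  [23, 17, 35, 22]
  [21, 15, 33, 20]
Answer: row 1 of G^⊗5 = [12, 6, 24, 11]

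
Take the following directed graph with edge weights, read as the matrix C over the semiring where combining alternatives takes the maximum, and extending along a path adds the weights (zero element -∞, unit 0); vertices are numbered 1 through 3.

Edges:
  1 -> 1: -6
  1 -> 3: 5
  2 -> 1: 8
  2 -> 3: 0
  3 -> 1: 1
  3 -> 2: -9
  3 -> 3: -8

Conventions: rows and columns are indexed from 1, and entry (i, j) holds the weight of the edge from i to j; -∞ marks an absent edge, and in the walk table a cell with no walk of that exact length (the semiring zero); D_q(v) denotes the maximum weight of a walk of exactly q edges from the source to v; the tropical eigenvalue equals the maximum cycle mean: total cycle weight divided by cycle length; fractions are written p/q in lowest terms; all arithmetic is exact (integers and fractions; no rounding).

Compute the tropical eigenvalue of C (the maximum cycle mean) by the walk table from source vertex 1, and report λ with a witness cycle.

q=0: [0, -∞, -∞]
q=1: [-6, -∞, 5]
q=2: [6, -4, -1]
q=3: [4, -10, 11]
Optimal cycle mean attained by: cycle 1->3->1, total 5 + 1, length 2.
Answer: λ = 3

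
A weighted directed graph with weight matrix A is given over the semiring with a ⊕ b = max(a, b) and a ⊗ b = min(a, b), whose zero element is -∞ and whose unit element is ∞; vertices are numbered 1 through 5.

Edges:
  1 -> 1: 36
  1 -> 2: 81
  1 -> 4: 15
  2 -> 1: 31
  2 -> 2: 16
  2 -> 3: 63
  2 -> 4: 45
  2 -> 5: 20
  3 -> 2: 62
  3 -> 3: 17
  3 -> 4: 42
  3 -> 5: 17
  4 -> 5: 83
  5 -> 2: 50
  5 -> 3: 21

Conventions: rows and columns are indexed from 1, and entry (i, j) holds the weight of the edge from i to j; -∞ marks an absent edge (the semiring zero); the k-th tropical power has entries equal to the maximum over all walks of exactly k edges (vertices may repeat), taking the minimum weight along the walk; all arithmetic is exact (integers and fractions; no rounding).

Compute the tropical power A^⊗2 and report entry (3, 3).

A^⊗2:
  [36, 36, 63, 45, 20]
  [31, 62, 20, 42, 45]
  [31, 17, 62, 45, 42]
  [-∞, 50, 21, -∞, -∞]
  [31, 21, 50, 45, 20]
Key observation: the optimum is the walk 3->2->3, with weight 62 min 63 = 62.
Optimal value attained by: walk 3->2->3.
Answer: (A^⊗2)[3][3] = 62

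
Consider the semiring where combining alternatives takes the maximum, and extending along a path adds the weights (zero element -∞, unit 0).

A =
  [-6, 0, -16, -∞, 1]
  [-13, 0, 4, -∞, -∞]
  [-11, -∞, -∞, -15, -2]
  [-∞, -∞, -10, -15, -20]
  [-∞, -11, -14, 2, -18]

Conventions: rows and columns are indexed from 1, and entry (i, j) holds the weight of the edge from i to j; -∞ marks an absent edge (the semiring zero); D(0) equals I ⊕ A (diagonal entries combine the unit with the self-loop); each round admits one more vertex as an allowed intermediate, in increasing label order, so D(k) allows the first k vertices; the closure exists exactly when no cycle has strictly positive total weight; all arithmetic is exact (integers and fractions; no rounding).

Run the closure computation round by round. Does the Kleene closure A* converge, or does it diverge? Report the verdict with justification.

D(0):
  [0, 0, -16, -∞, 1]
  [-13, 0, 4, -∞, -∞]
  [-11, -∞, 0, -15, -2]
  [-∞, -∞, -10, 0, -20]
  [-∞, -11, -14, 2, 0]
D(1):
  [0, 0, -16, -∞, 1]
  [-13, 0, 4, -∞, -12]
  [-11, -11, 0, -15, -2]
  [-∞, -∞, -10, 0, -20]
  [-∞, -11, -14, 2, 0]
D(2):
  [0, 0, 4, -∞, 1]
  [-13, 0, 4, -∞, -12]
  [-11, -11, 0, -15, -2]
  [-∞, -∞, -10, 0, -20]
  [-24, -11, -7, 2, 0]
D(3):
  [0, 0, 4, -11, 2]
  [-7, 0, 4, -11, 2]
  [-11, -11, 0, -15, -2]
  [-21, -21, -10, 0, -12]
  [-18, -11, -7, 2, 0]
D(4):
  [0, 0, 4, -11, 2]
  [-7, 0, 4, -11, 2]
  [-11, -11, 0, -15, -2]
  [-21, -21, -10, 0, -12]
  [-18, -11, -7, 2, 0]
D(5):
  [0, 0, 4, 4, 2]
  [-7, 0, 4, 4, 2]
  [-11, -11, 0, 0, -2]
  [-21, -21, -10, 0, -12]
  [-18, -11, -7, 2, 0]
Key observation: every diagonal entry stays at the unit through all rounds, so no improving cycle exists.
Answer: CONVERGES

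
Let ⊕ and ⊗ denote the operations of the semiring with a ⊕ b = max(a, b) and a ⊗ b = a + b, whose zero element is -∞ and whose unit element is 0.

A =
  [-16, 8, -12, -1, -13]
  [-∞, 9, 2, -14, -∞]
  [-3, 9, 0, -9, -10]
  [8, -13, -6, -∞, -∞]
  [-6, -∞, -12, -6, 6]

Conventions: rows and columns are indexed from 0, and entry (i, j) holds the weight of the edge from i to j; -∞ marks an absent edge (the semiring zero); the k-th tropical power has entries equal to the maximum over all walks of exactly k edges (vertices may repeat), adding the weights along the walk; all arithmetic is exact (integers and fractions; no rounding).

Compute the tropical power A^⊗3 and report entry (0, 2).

A^⊗2:
  [7, 17, 10, -6, -7]
  [-1, 18, 11, -5, -8]
  [-1, 18, 11, -4, -4]
  [-8, 16, -4, 7, -5]
  [2, 2, -6, 0, 12]
A^⊗3:
  [7, 26, 19, 6, 0]
  [8, 27, 20, 4, 1]
  [8, 27, 20, 4, 2]
  [15, 25, 18, 2, 1]
  [8, 11, 4, 6, 18]
Key observation: the optimum is the walk 0->1->1->2, with weight 8 + 9 + 2 = 19.
Optimal value attained by: walk 0->1->1->2.
Answer: (A^⊗3)[0][2] = 19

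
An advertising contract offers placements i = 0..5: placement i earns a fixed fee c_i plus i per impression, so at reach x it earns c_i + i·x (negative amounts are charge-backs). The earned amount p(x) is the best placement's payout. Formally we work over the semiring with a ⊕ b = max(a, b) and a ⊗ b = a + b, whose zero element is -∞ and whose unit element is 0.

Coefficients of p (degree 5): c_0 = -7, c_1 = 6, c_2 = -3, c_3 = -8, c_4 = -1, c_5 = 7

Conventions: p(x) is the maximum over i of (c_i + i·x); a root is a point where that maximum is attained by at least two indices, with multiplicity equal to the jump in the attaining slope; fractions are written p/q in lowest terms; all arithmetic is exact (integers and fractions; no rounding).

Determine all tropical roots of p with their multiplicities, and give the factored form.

hull edge (i=0, c=-7) to (i=1, c=6): slope 13, span 1
hull edge (i=1, c=6) to (i=5, c=7): slope 1/4, span 4
Factored form: p(x) = 7 ⊗ (x ⊕ (-13)) ⊗ (x ⊕ (-1/4)) ⊗ (x ⊕ (-1/4)) ⊗ (x ⊕ (-1/4)) ⊗ (x ⊕ (-1/4))
Answer: roots = -13 (mult 1), -1/4 (mult 4)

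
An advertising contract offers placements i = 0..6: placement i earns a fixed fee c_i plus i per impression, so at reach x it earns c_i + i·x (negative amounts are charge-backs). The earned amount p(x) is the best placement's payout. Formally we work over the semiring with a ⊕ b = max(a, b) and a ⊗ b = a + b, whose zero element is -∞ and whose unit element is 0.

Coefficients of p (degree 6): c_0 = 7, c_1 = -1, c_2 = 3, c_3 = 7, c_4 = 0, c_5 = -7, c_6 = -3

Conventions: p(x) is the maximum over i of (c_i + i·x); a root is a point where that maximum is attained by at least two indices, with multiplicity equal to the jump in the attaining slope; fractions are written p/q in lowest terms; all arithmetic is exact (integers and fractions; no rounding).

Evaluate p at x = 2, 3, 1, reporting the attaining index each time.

p(2) = max(7+0·2=7, -1+1·2=1, 3+2·2=7, 7+3·2=13, 0+4·2=8, -7+5·2=3, -3+6·2=9) = 13 (attained by i=3)
p(3) = max(7+0·3=7, -1+1·3=2, 3+2·3=9, 7+3·3=16, 0+4·3=12, -7+5·3=8, -3+6·3=15) = 16 (attained by i=3)
p(1) = max(7+0·1=7, -1+1·1=0, 3+2·1=5, 7+3·1=10, 0+4·1=4, -7+5·1=-2, -3+6·1=3) = 10 (attained by i=3)
Answer: p(2) = 13; p(3) = 16; p(1) = 10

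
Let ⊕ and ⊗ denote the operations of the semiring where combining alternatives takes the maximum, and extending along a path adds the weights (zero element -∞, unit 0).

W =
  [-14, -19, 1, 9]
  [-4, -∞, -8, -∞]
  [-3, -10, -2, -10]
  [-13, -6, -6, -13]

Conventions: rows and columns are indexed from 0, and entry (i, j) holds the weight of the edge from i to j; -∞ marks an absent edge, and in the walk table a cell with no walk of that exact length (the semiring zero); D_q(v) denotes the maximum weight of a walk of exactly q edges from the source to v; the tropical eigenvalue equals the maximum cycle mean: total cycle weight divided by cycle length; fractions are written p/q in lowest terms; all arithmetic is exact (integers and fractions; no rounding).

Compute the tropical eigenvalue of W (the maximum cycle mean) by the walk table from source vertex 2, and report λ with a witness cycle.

q=0: [-∞, -∞, 0, -∞]
q=1: [-3, -10, -2, -10]
q=2: [-5, -12, -2, 6]
q=3: [-5, 0, 0, 4]
q=4: [-3, -2, -2, 4]
Optimal cycle mean attained by: cycle 0->3->2->0, total 9 + (-6) + (-3), length 3.
Answer: λ = 0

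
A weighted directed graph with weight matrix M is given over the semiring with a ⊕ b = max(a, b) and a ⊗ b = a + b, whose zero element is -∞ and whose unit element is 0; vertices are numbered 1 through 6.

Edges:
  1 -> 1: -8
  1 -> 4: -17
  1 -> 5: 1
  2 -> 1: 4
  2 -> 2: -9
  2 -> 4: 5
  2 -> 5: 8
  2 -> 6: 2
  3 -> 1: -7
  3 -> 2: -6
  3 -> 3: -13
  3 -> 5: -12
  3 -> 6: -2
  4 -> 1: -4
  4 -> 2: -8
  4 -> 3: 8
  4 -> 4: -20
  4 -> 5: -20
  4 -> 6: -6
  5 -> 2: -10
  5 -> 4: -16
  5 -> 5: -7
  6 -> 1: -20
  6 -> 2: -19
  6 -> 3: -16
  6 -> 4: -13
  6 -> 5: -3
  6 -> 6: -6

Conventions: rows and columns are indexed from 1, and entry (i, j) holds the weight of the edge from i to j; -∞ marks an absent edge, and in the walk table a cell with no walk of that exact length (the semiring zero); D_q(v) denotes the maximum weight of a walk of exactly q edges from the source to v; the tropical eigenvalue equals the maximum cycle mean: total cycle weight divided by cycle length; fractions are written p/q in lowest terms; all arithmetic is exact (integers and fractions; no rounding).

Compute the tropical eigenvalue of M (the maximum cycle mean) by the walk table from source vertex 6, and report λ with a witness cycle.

q=0: [-∞, -∞, -∞, -∞, -∞, 0]
q=1: [-20, -19, -16, -13, -3, -6]
q=2: [-15, -13, -5, -14, -9, -12]
q=3: [-9, -11, -6, -8, -5, -7]
q=4: [-7, -12, 0, -6, -3, -8]
q=5: [-7, -6, 2, -7, -4, -2]
q=6: [-2, -4, 1, -1, 2, 0]
Optimal cycle mean attained by: cycle 2->4->3->2, total 5 + 8 + (-6), length 3.
Answer: λ = 7/3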